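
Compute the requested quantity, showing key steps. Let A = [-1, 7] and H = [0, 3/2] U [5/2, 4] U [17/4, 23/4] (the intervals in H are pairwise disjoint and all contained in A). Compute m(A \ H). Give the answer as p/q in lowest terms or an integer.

The ambient interval has length m(A) = 7 - (-1) = 8.
Since the holes are disjoint and sit inside A, by finite additivity
  m(H) = sum_i (b_i - a_i), and m(A \ H) = m(A) - m(H).
Computing the hole measures:
  m(H_1) = 3/2 - 0 = 3/2.
  m(H_2) = 4 - 5/2 = 3/2.
  m(H_3) = 23/4 - 17/4 = 3/2.
Summed: m(H) = 3/2 + 3/2 + 3/2 = 9/2.
So m(A \ H) = 8 - 9/2 = 7/2.

7/2


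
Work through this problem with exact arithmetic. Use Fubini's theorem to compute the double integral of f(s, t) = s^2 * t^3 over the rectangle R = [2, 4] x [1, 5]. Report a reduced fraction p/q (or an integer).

f(s, t) is a tensor product of a function of s and a function of t, and both factors are bounded continuous (hence Lebesgue integrable) on the rectangle, so Fubini's theorem applies:
  integral_R f d(m x m) = (integral_a1^b1 s^2 ds) * (integral_a2^b2 t^3 dt).
Inner integral in s: integral_{2}^{4} s^2 ds = (4^3 - 2^3)/3
  = 56/3.
Inner integral in t: integral_{1}^{5} t^3 dt = (5^4 - 1^4)/4
  = 156.
Product: (56/3) * (156) = 2912.

2912


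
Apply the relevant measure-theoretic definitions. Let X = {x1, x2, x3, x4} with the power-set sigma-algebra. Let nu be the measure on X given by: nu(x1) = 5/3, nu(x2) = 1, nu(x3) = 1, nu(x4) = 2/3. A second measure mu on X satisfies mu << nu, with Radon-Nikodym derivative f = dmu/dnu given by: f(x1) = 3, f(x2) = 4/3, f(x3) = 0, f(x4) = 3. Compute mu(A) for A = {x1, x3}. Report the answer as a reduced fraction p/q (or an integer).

By the defining property of the Radon-Nikodym derivative, for every measurable set A,
  mu(A) = integral_A f dnu.
Since nu is a discrete measure concentrated on the atoms of X, the integral over A reduces to the sum
  mu(A) = sum_{x in A} f(x) * nu({x}).
Computing each term:
  x1: f(x1) * nu(x1) = 3 * 5/3 = 5.
  x3: f(x3) * nu(x3) = 0 * 1 = 0.
Summing: mu(A) = 5 + 0 = 5.

5


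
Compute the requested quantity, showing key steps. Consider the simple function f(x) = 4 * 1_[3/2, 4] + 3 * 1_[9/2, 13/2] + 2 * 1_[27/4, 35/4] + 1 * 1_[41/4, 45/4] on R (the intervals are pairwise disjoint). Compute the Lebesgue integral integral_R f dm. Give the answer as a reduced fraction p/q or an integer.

For a simple function f = sum_i c_i * 1_{A_i} with disjoint A_i,
  integral f dm = sum_i c_i * m(A_i).
Lengths of the A_i:
  m(A_1) = 4 - 3/2 = 5/2.
  m(A_2) = 13/2 - 9/2 = 2.
  m(A_3) = 35/4 - 27/4 = 2.
  m(A_4) = 45/4 - 41/4 = 1.
Contributions c_i * m(A_i):
  (4) * (5/2) = 10.
  (3) * (2) = 6.
  (2) * (2) = 4.
  (1) * (1) = 1.
Total: 10 + 6 + 4 + 1 = 21.

21


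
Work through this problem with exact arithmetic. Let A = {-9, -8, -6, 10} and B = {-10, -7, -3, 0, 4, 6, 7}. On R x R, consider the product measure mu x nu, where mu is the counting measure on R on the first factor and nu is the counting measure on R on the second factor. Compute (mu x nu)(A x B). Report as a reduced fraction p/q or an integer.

For a measurable rectangle A x B, the product measure satisfies
  (mu x nu)(A x B) = mu(A) * nu(B).
  mu(A) = 4.
  nu(B) = 7.
  (mu x nu)(A x B) = 4 * 7 = 28.

28


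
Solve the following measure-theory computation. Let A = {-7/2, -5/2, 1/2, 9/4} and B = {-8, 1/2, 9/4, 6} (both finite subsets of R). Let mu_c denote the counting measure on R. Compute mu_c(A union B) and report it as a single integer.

Counting measure on a finite set equals cardinality. By inclusion-exclusion, |A union B| = |A| + |B| - |A cap B|.
|A| = 4, |B| = 4, |A cap B| = 2.
So mu_c(A union B) = 4 + 4 - 2 = 6.

6


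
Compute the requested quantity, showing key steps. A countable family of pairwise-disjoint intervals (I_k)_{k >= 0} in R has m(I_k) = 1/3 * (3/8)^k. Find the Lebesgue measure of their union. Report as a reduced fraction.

By countable additivity of the Lebesgue measure on pairwise disjoint measurable sets,
  m(union_{k >= 0} I_k) = sum_{k >= 0} m(I_k) = sum_{k >= 0} a * r^k,
  with a = 1/3 and r = 3/8.
Since 0 < r = 3/8 < 1, the geometric series converges:
  sum_{k >= 0} a * r^k = a / (1 - r).
  = 1/3 / (1 - 3/8)
  = 1/3 / (5/8)
  = 8/15.

8/15


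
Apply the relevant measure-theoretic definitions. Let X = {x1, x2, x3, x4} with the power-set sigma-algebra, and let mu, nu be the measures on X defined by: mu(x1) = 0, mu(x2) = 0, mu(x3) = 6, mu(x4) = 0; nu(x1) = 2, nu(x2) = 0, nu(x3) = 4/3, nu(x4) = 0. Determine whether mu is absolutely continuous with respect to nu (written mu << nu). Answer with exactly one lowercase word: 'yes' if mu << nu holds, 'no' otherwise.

mu << nu means: every nu-null measurable set is also mu-null; equivalently, for every atom x, if nu({x}) = 0 then mu({x}) = 0.
Checking each atom:
  x1: nu = 2 > 0 -> no constraint.
  x2: nu = 0, mu = 0 -> consistent with mu << nu.
  x3: nu = 4/3 > 0 -> no constraint.
  x4: nu = 0, mu = 0 -> consistent with mu << nu.
No atom violates the condition. Therefore mu << nu.

yes


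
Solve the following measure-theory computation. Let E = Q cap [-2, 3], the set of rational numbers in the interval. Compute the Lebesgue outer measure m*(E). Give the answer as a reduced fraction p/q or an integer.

Q cap [-2, 3] is countable; list its elements as q_1, q_2, ... . Fix eps > 0 and cover the k-th point by an interval of length eps * 2^(-k). The cover has total length eps * sum_{k>=1} 2^(-k) = eps, so by definition of outer measure m*(Q cap [-2, 3]) <= eps. Since eps was arbitrary and m* >= 0, the outer measure is 0.

0


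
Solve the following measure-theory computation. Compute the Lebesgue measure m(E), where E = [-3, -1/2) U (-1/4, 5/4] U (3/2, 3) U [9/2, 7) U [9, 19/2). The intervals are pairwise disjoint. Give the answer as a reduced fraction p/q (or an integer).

For pairwise disjoint intervals, m(union_i I_i) = sum_i m(I_i),
and m is invariant under swapping open/closed endpoints (single points have measure 0).
So m(E) = sum_i (b_i - a_i).
  I_1 has length -1/2 - (-3) = 5/2.
  I_2 has length 5/4 - (-1/4) = 3/2.
  I_3 has length 3 - 3/2 = 3/2.
  I_4 has length 7 - 9/2 = 5/2.
  I_5 has length 19/2 - 9 = 1/2.
Summing:
  m(E) = 5/2 + 3/2 + 3/2 + 5/2 + 1/2 = 17/2.

17/2


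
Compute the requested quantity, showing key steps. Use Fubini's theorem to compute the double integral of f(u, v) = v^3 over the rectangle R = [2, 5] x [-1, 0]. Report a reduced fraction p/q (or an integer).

f(u, v) is a tensor product of a function of u and a function of v, and both factors are bounded continuous (hence Lebesgue integrable) on the rectangle, so Fubini's theorem applies:
  integral_R f d(m x m) = (integral_a1^b1 1 du) * (integral_a2^b2 v^3 dv).
Inner integral in u: integral_{2}^{5} 1 du = (5^1 - 2^1)/1
  = 3.
Inner integral in v: integral_{-1}^{0} v^3 dv = (0^4 - (-1)^4)/4
  = -1/4.
Product: (3) * (-1/4) = -3/4.

-3/4


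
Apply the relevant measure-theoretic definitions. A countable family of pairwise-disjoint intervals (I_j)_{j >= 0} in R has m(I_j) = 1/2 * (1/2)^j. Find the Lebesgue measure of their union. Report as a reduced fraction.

By countable additivity of the Lebesgue measure on pairwise disjoint measurable sets,
  m(union_{j >= 0} I_j) = sum_{j >= 0} m(I_j) = sum_{j >= 0} a * r^j,
  with a = 1/2 and r = 1/2.
Since 0 < r = 1/2 < 1, the geometric series converges:
  sum_{j >= 0} a * r^j = a / (1 - r).
  = 1/2 / (1 - 1/2)
  = 1/2 / (1/2)
  = 1.

1


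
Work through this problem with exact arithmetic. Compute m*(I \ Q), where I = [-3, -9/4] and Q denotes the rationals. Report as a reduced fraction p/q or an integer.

The interval I = [-3, -9/4] has m(I) = -9/4 - (-3) = 3/4 (endpoints are measure-zero, so open/closed/half-open agree). Write I = (I cap Q) u (I \ Q). The rationals in I are countable, so m*(I cap Q) = 0 (cover each rational by intervals whose total length is arbitrarily small). By countable subadditivity m*(I) <= m*(I cap Q) + m*(I \ Q), hence m*(I \ Q) >= m(I) = 3/4. The reverse inequality m*(I \ Q) <= m*(I) = 3/4 is trivial since (I \ Q) is a subset of I. Therefore m*(I \ Q) = 3/4.

3/4


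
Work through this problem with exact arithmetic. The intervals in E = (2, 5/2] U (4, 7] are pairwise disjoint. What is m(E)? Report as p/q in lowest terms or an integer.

For pairwise disjoint intervals, m(union_i I_i) = sum_i m(I_i),
and m is invariant under swapping open/closed endpoints (single points have measure 0).
So m(E) = sum_i (b_i - a_i).
  I_1 has length 5/2 - 2 = 1/2.
  I_2 has length 7 - 4 = 3.
Summing:
  m(E) = 1/2 + 3 = 7/2.

7/2


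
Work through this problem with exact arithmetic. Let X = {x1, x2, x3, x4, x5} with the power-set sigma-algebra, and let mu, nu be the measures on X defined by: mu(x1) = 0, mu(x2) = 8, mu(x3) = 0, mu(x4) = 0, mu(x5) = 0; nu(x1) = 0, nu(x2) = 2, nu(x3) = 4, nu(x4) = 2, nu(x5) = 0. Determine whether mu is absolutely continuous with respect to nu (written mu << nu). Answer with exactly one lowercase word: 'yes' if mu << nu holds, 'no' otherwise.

mu << nu means: every nu-null measurable set is also mu-null; equivalently, for every atom x, if nu({x}) = 0 then mu({x}) = 0.
Checking each atom:
  x1: nu = 0, mu = 0 -> consistent with mu << nu.
  x2: nu = 2 > 0 -> no constraint.
  x3: nu = 4 > 0 -> no constraint.
  x4: nu = 2 > 0 -> no constraint.
  x5: nu = 0, mu = 0 -> consistent with mu << nu.
No atom violates the condition. Therefore mu << nu.

yes


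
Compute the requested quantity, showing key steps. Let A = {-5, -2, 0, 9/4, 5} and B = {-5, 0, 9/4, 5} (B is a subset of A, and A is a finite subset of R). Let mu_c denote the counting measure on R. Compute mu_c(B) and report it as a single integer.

Counting measure assigns mu_c(E) = |E| (number of elements) when E is finite.
B has 4 element(s), so mu_c(B) = 4.

4


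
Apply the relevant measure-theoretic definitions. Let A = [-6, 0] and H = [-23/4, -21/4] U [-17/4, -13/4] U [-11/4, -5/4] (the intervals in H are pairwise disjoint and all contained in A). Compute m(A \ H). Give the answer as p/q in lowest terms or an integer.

The ambient interval has length m(A) = 0 - (-6) = 6.
Since the holes are disjoint and sit inside A, by finite additivity
  m(H) = sum_i (b_i - a_i), and m(A \ H) = m(A) - m(H).
Computing the hole measures:
  m(H_1) = -21/4 - (-23/4) = 1/2.
  m(H_2) = -13/4 - (-17/4) = 1.
  m(H_3) = -5/4 - (-11/4) = 3/2.
Summed: m(H) = 1/2 + 1 + 3/2 = 3.
So m(A \ H) = 6 - 3 = 3.

3


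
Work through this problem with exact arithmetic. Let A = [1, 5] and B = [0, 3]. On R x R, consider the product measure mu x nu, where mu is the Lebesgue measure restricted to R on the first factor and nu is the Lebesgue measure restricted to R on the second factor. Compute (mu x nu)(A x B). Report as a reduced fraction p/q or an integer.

For a measurable rectangle A x B, the product measure satisfies
  (mu x nu)(A x B) = mu(A) * nu(B).
  mu(A) = 4.
  nu(B) = 3.
  (mu x nu)(A x B) = 4 * 3 = 12.

12


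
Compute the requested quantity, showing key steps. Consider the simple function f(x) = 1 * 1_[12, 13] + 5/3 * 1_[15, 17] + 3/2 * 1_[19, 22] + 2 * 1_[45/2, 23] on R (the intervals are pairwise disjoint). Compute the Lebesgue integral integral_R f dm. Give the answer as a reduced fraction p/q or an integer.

For a simple function f = sum_i c_i * 1_{A_i} with disjoint A_i,
  integral f dm = sum_i c_i * m(A_i).
Lengths of the A_i:
  m(A_1) = 13 - 12 = 1.
  m(A_2) = 17 - 15 = 2.
  m(A_3) = 22 - 19 = 3.
  m(A_4) = 23 - 45/2 = 1/2.
Contributions c_i * m(A_i):
  (1) * (1) = 1.
  (5/3) * (2) = 10/3.
  (3/2) * (3) = 9/2.
  (2) * (1/2) = 1.
Total: 1 + 10/3 + 9/2 + 1 = 59/6.

59/6


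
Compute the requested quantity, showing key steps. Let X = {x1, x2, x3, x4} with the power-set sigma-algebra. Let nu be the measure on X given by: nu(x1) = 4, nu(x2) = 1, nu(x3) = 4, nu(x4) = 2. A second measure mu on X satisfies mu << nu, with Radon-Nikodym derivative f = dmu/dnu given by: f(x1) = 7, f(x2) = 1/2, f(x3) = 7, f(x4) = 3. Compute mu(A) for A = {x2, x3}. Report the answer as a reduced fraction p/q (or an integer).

By the defining property of the Radon-Nikodym derivative, for every measurable set A,
  mu(A) = integral_A f dnu.
Since nu is a discrete measure concentrated on the atoms of X, the integral over A reduces to the sum
  mu(A) = sum_{x in A} f(x) * nu({x}).
Computing each term:
  x2: f(x2) * nu(x2) = 1/2 * 1 = 1/2.
  x3: f(x3) * nu(x3) = 7 * 4 = 28.
Summing: mu(A) = 1/2 + 28 = 57/2.

57/2


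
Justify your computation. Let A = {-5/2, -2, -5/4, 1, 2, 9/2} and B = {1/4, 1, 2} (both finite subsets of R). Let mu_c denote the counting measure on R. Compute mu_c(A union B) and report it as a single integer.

Counting measure on a finite set equals cardinality. By inclusion-exclusion, |A union B| = |A| + |B| - |A cap B|.
|A| = 6, |B| = 3, |A cap B| = 2.
So mu_c(A union B) = 6 + 3 - 2 = 7.

7


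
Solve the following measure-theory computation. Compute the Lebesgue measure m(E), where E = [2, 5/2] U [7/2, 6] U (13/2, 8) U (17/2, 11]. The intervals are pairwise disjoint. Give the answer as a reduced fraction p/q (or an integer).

For pairwise disjoint intervals, m(union_i I_i) = sum_i m(I_i),
and m is invariant under swapping open/closed endpoints (single points have measure 0).
So m(E) = sum_i (b_i - a_i).
  I_1 has length 5/2 - 2 = 1/2.
  I_2 has length 6 - 7/2 = 5/2.
  I_3 has length 8 - 13/2 = 3/2.
  I_4 has length 11 - 17/2 = 5/2.
Summing:
  m(E) = 1/2 + 5/2 + 3/2 + 5/2 = 7.

7


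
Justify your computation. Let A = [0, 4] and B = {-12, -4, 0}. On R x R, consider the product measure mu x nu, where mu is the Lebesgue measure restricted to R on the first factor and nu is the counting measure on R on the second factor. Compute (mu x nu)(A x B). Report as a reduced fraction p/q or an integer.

For a measurable rectangle A x B, the product measure satisfies
  (mu x nu)(A x B) = mu(A) * nu(B).
  mu(A) = 4.
  nu(B) = 3.
  (mu x nu)(A x B) = 4 * 3 = 12.

12


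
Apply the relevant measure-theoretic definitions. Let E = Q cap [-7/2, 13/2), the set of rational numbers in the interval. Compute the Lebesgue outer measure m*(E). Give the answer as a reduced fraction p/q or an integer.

Q cap [-7/2, 13/2) is countable; list its elements as q_1, q_2, ... . Fix eps > 0 and cover the k-th point by an interval of length eps * 2^(-k). The cover has total length eps * sum_{k>=1} 2^(-k) = eps, so by definition of outer measure m*(Q cap [-7/2, 13/2)) <= eps. Since eps was arbitrary and m* >= 0, the outer measure is 0.

0


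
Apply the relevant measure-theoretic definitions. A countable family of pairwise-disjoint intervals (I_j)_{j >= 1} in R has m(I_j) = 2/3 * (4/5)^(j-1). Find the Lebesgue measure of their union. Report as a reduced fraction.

By countable additivity of the Lebesgue measure on pairwise disjoint measurable sets,
  m(union_{j >= 1} I_j) = sum_{j >= 1} m(I_j) = sum_{j >= 1} a * r^(j-1),
  with a = 2/3 and r = 4/5.
Since 0 < r = 4/5 < 1, the geometric series converges:
  sum_{j >= 1} a * r^(j-1) = a / (1 - r).
  = 2/3 / (1 - 4/5)
  = 2/3 / (1/5)
  = 10/3.

10/3


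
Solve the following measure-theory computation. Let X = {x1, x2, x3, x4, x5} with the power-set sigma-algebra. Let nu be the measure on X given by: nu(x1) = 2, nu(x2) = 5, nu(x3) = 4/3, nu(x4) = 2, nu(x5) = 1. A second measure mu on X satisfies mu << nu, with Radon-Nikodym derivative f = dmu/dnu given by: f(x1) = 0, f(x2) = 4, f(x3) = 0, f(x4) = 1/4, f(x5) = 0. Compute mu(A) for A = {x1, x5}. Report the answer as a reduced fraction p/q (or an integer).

By the defining property of the Radon-Nikodym derivative, for every measurable set A,
  mu(A) = integral_A f dnu.
Since nu is a discrete measure concentrated on the atoms of X, the integral over A reduces to the sum
  mu(A) = sum_{x in A} f(x) * nu({x}).
Computing each term:
  x1: f(x1) * nu(x1) = 0 * 2 = 0.
  x5: f(x5) * nu(x5) = 0 * 1 = 0.
Summing: mu(A) = 0 + 0 = 0.

0


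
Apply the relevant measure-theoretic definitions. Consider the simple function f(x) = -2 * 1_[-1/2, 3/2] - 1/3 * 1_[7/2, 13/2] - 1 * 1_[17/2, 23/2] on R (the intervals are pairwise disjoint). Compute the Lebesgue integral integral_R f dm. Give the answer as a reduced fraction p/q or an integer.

For a simple function f = sum_i c_i * 1_{A_i} with disjoint A_i,
  integral f dm = sum_i c_i * m(A_i).
Lengths of the A_i:
  m(A_1) = 3/2 - (-1/2) = 2.
  m(A_2) = 13/2 - 7/2 = 3.
  m(A_3) = 23/2 - 17/2 = 3.
Contributions c_i * m(A_i):
  (-2) * (2) = -4.
  (-1/3) * (3) = -1.
  (-1) * (3) = -3.
Total: -4 - 1 - 3 = -8.

-8


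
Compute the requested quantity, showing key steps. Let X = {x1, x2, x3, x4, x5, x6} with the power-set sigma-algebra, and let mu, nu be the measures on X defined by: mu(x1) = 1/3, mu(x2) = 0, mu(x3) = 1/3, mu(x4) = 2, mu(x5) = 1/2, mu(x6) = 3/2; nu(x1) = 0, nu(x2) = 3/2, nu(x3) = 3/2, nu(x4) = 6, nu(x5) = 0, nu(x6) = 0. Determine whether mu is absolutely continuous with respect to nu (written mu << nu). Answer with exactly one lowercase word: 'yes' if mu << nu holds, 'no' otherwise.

mu << nu means: every nu-null measurable set is also mu-null; equivalently, for every atom x, if nu({x}) = 0 then mu({x}) = 0.
Checking each atom:
  x1: nu = 0, mu = 1/3 > 0 -> violates mu << nu.
  x2: nu = 3/2 > 0 -> no constraint.
  x3: nu = 3/2 > 0 -> no constraint.
  x4: nu = 6 > 0 -> no constraint.
  x5: nu = 0, mu = 1/2 > 0 -> violates mu << nu.
  x6: nu = 0, mu = 3/2 > 0 -> violates mu << nu.
The atom(s) x1, x5, x6 violate the condition (nu = 0 but mu > 0). Therefore mu is NOT absolutely continuous w.r.t. nu.

no


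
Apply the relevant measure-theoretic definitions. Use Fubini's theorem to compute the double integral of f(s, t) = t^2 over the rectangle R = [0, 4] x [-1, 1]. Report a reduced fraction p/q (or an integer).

f(s, t) is a tensor product of a function of s and a function of t, and both factors are bounded continuous (hence Lebesgue integrable) on the rectangle, so Fubini's theorem applies:
  integral_R f d(m x m) = (integral_a1^b1 1 ds) * (integral_a2^b2 t^2 dt).
Inner integral in s: integral_{0}^{4} 1 ds = (4^1 - 0^1)/1
  = 4.
Inner integral in t: integral_{-1}^{1} t^2 dt = (1^3 - (-1)^3)/3
  = 2/3.
Product: (4) * (2/3) = 8/3.

8/3


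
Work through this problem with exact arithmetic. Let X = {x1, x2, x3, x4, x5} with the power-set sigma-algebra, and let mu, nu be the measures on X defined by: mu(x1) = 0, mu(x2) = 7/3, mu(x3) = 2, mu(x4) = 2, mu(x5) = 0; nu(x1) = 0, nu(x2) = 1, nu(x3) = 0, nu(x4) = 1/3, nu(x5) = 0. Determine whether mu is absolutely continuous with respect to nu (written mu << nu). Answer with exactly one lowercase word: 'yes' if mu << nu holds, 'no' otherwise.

mu << nu means: every nu-null measurable set is also mu-null; equivalently, for every atom x, if nu({x}) = 0 then mu({x}) = 0.
Checking each atom:
  x1: nu = 0, mu = 0 -> consistent with mu << nu.
  x2: nu = 1 > 0 -> no constraint.
  x3: nu = 0, mu = 2 > 0 -> violates mu << nu.
  x4: nu = 1/3 > 0 -> no constraint.
  x5: nu = 0, mu = 0 -> consistent with mu << nu.
The atom(s) x3 violate the condition (nu = 0 but mu > 0). Therefore mu is NOT absolutely continuous w.r.t. nu.

no


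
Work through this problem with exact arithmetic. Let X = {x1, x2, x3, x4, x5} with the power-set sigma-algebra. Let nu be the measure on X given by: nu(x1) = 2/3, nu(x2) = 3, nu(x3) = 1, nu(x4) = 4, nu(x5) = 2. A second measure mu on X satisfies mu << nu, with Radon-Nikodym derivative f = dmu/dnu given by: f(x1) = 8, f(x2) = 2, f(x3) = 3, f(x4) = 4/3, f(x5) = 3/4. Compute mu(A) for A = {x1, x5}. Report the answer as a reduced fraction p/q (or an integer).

By the defining property of the Radon-Nikodym derivative, for every measurable set A,
  mu(A) = integral_A f dnu.
Since nu is a discrete measure concentrated on the atoms of X, the integral over A reduces to the sum
  mu(A) = sum_{x in A} f(x) * nu({x}).
Computing each term:
  x1: f(x1) * nu(x1) = 8 * 2/3 = 16/3.
  x5: f(x5) * nu(x5) = 3/4 * 2 = 3/2.
Summing: mu(A) = 16/3 + 3/2 = 41/6.

41/6


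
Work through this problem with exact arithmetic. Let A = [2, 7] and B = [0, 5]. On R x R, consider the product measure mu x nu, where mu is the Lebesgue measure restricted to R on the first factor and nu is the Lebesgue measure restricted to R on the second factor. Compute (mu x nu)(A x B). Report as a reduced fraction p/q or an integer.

For a measurable rectangle A x B, the product measure satisfies
  (mu x nu)(A x B) = mu(A) * nu(B).
  mu(A) = 5.
  nu(B) = 5.
  (mu x nu)(A x B) = 5 * 5 = 25.

25


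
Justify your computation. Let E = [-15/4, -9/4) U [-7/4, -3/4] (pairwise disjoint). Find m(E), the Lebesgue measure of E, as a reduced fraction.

For pairwise disjoint intervals, m(union_i I_i) = sum_i m(I_i),
and m is invariant under swapping open/closed endpoints (single points have measure 0).
So m(E) = sum_i (b_i - a_i).
  I_1 has length -9/4 - (-15/4) = 3/2.
  I_2 has length -3/4 - (-7/4) = 1.
Summing:
  m(E) = 3/2 + 1 = 5/2.

5/2


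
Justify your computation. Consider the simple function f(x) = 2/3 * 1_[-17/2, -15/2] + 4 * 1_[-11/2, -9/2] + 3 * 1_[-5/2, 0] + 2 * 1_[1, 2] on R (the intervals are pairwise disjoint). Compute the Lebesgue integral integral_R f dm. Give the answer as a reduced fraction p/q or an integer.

For a simple function f = sum_i c_i * 1_{A_i} with disjoint A_i,
  integral f dm = sum_i c_i * m(A_i).
Lengths of the A_i:
  m(A_1) = -15/2 - (-17/2) = 1.
  m(A_2) = -9/2 - (-11/2) = 1.
  m(A_3) = 0 - (-5/2) = 5/2.
  m(A_4) = 2 - 1 = 1.
Contributions c_i * m(A_i):
  (2/3) * (1) = 2/3.
  (4) * (1) = 4.
  (3) * (5/2) = 15/2.
  (2) * (1) = 2.
Total: 2/3 + 4 + 15/2 + 2 = 85/6.

85/6


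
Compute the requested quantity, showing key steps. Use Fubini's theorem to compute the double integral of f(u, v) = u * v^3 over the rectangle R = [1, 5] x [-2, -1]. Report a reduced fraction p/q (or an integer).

f(u, v) is a tensor product of a function of u and a function of v, and both factors are bounded continuous (hence Lebesgue integrable) on the rectangle, so Fubini's theorem applies:
  integral_R f d(m x m) = (integral_a1^b1 u du) * (integral_a2^b2 v^3 dv).
Inner integral in u: integral_{1}^{5} u du = (5^2 - 1^2)/2
  = 12.
Inner integral in v: integral_{-2}^{-1} v^3 dv = ((-1)^4 - (-2)^4)/4
  = -15/4.
Product: (12) * (-15/4) = -45.

-45


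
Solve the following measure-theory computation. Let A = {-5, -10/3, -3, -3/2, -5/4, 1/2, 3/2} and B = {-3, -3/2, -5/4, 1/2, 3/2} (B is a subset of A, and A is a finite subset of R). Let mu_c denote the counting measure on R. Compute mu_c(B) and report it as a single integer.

Counting measure assigns mu_c(E) = |E| (number of elements) when E is finite.
B has 5 element(s), so mu_c(B) = 5.

5


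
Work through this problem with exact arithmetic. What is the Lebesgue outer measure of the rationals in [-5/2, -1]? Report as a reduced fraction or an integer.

Q cap [-5/2, -1] is countable; list its elements as q_1, q_2, ... . Fix eps > 0 and cover the k-th point by an interval of length eps * 2^(-k). The cover has total length eps * sum_{k>=1} 2^(-k) = eps, so by definition of outer measure m*(Q cap [-5/2, -1]) <= eps. Since eps was arbitrary and m* >= 0, the outer measure is 0.

0


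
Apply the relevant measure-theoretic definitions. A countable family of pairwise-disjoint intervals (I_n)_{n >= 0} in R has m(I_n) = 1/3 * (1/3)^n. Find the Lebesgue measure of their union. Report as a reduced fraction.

By countable additivity of the Lebesgue measure on pairwise disjoint measurable sets,
  m(union_{n >= 0} I_n) = sum_{n >= 0} m(I_n) = sum_{n >= 0} a * r^n,
  with a = 1/3 and r = 1/3.
Since 0 < r = 1/3 < 1, the geometric series converges:
  sum_{n >= 0} a * r^n = a / (1 - r).
  = 1/3 / (1 - 1/3)
  = 1/3 / (2/3)
  = 1/2.

1/2


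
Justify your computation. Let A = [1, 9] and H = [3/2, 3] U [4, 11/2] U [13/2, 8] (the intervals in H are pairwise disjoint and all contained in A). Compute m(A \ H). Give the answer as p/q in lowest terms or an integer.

The ambient interval has length m(A) = 9 - 1 = 8.
Since the holes are disjoint and sit inside A, by finite additivity
  m(H) = sum_i (b_i - a_i), and m(A \ H) = m(A) - m(H).
Computing the hole measures:
  m(H_1) = 3 - 3/2 = 3/2.
  m(H_2) = 11/2 - 4 = 3/2.
  m(H_3) = 8 - 13/2 = 3/2.
Summed: m(H) = 3/2 + 3/2 + 3/2 = 9/2.
So m(A \ H) = 8 - 9/2 = 7/2.

7/2


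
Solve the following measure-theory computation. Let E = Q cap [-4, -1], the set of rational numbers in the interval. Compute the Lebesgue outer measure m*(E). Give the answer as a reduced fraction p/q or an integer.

The set Q cap [-4, -1] is countable (a subset of the countable set Q). Lebesgue outer measure of any countable set is 0: each singleton {q} has m*({q}) = 0, and by countable subadditivity m*(union_k {q_k}) <= sum_k m*({q_k}) = sum_k 0 = 0. The reverse inequality m*(E) >= 0 is automatic. So m*(Q cap [-4, -1]) = 0.

0


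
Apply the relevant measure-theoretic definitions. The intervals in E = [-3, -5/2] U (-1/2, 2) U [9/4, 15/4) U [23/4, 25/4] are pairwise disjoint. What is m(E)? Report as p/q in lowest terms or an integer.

For pairwise disjoint intervals, m(union_i I_i) = sum_i m(I_i),
and m is invariant under swapping open/closed endpoints (single points have measure 0).
So m(E) = sum_i (b_i - a_i).
  I_1 has length -5/2 - (-3) = 1/2.
  I_2 has length 2 - (-1/2) = 5/2.
  I_3 has length 15/4 - 9/4 = 3/2.
  I_4 has length 25/4 - 23/4 = 1/2.
Summing:
  m(E) = 1/2 + 5/2 + 3/2 + 1/2 = 5.

5


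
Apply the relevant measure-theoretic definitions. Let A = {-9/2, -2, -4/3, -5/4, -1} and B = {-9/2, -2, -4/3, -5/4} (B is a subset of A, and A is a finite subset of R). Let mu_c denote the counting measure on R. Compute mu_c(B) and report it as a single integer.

Counting measure assigns mu_c(E) = |E| (number of elements) when E is finite.
B has 4 element(s), so mu_c(B) = 4.

4


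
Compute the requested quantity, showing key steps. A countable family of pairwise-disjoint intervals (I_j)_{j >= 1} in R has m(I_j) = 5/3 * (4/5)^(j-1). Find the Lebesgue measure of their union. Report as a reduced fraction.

By countable additivity of the Lebesgue measure on pairwise disjoint measurable sets,
  m(union_{j >= 1} I_j) = sum_{j >= 1} m(I_j) = sum_{j >= 1} a * r^(j-1),
  with a = 5/3 and r = 4/5.
Since 0 < r = 4/5 < 1, the geometric series converges:
  sum_{j >= 1} a * r^(j-1) = a / (1 - r).
  = 5/3 / (1 - 4/5)
  = 5/3 / (1/5)
  = 25/3.

25/3


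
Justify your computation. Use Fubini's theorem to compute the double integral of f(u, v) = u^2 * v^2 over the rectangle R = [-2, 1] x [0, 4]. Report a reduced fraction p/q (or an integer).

f(u, v) is a tensor product of a function of u and a function of v, and both factors are bounded continuous (hence Lebesgue integrable) on the rectangle, so Fubini's theorem applies:
  integral_R f d(m x m) = (integral_a1^b1 u^2 du) * (integral_a2^b2 v^2 dv).
Inner integral in u: integral_{-2}^{1} u^2 du = (1^3 - (-2)^3)/3
  = 3.
Inner integral in v: integral_{0}^{4} v^2 dv = (4^3 - 0^3)/3
  = 64/3.
Product: (3) * (64/3) = 64.

64


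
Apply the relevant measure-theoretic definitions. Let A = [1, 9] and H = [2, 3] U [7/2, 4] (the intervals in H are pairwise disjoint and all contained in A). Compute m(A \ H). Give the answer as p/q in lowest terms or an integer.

The ambient interval has length m(A) = 9 - 1 = 8.
Since the holes are disjoint and sit inside A, by finite additivity
  m(H) = sum_i (b_i - a_i), and m(A \ H) = m(A) - m(H).
Computing the hole measures:
  m(H_1) = 3 - 2 = 1.
  m(H_2) = 4 - 7/2 = 1/2.
Summed: m(H) = 1 + 1/2 = 3/2.
So m(A \ H) = 8 - 3/2 = 13/2.

13/2


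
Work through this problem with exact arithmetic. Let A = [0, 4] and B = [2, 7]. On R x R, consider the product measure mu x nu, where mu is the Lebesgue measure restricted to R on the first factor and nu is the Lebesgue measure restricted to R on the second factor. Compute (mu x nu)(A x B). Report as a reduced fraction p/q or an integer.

For a measurable rectangle A x B, the product measure satisfies
  (mu x nu)(A x B) = mu(A) * nu(B).
  mu(A) = 4.
  nu(B) = 5.
  (mu x nu)(A x B) = 4 * 5 = 20.

20


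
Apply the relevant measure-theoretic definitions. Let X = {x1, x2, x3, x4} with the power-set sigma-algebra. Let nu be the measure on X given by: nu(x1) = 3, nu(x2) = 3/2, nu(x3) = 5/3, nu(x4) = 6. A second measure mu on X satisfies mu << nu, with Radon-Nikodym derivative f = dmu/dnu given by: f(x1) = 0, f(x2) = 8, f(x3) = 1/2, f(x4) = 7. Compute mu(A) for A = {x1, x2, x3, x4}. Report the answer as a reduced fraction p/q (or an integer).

By the defining property of the Radon-Nikodym derivative, for every measurable set A,
  mu(A) = integral_A f dnu.
Since nu is a discrete measure concentrated on the atoms of X, the integral over A reduces to the sum
  mu(A) = sum_{x in A} f(x) * nu({x}).
Computing each term:
  x1: f(x1) * nu(x1) = 0 * 3 = 0.
  x2: f(x2) * nu(x2) = 8 * 3/2 = 12.
  x3: f(x3) * nu(x3) = 1/2 * 5/3 = 5/6.
  x4: f(x4) * nu(x4) = 7 * 6 = 42.
Summing: mu(A) = 0 + 12 + 5/6 + 42 = 329/6.

329/6


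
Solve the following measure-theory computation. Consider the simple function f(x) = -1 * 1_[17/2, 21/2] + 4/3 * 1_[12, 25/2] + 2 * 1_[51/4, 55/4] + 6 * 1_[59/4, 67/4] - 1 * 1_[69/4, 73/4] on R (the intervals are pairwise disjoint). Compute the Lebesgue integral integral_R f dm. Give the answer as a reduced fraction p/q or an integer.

For a simple function f = sum_i c_i * 1_{A_i} with disjoint A_i,
  integral f dm = sum_i c_i * m(A_i).
Lengths of the A_i:
  m(A_1) = 21/2 - 17/2 = 2.
  m(A_2) = 25/2 - 12 = 1/2.
  m(A_3) = 55/4 - 51/4 = 1.
  m(A_4) = 67/4 - 59/4 = 2.
  m(A_5) = 73/4 - 69/4 = 1.
Contributions c_i * m(A_i):
  (-1) * (2) = -2.
  (4/3) * (1/2) = 2/3.
  (2) * (1) = 2.
  (6) * (2) = 12.
  (-1) * (1) = -1.
Total: -2 + 2/3 + 2 + 12 - 1 = 35/3.

35/3


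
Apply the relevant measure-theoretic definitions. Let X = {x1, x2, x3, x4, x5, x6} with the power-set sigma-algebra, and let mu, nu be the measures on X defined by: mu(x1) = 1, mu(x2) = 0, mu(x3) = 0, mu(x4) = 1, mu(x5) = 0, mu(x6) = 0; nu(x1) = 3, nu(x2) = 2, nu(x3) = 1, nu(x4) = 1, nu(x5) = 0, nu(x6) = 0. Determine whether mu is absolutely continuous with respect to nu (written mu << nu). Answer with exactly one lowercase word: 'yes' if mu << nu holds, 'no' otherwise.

mu << nu means: every nu-null measurable set is also mu-null; equivalently, for every atom x, if nu({x}) = 0 then mu({x}) = 0.
Checking each atom:
  x1: nu = 3 > 0 -> no constraint.
  x2: nu = 2 > 0 -> no constraint.
  x3: nu = 1 > 0 -> no constraint.
  x4: nu = 1 > 0 -> no constraint.
  x5: nu = 0, mu = 0 -> consistent with mu << nu.
  x6: nu = 0, mu = 0 -> consistent with mu << nu.
No atom violates the condition. Therefore mu << nu.

yes


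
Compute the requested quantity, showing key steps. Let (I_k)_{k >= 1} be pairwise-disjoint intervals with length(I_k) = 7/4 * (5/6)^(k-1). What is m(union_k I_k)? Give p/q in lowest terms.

By countable additivity of the Lebesgue measure on pairwise disjoint measurable sets,
  m(union_{k >= 1} I_k) = sum_{k >= 1} m(I_k) = sum_{k >= 1} a * r^(k-1),
  with a = 7/4 and r = 5/6.
Since 0 < r = 5/6 < 1, the geometric series converges:
  sum_{k >= 1} a * r^(k-1) = a / (1 - r).
  = 7/4 / (1 - 5/6)
  = 7/4 / (1/6)
  = 21/2.

21/2


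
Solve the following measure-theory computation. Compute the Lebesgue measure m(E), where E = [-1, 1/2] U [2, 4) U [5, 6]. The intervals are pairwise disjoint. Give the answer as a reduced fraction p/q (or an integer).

For pairwise disjoint intervals, m(union_i I_i) = sum_i m(I_i),
and m is invariant under swapping open/closed endpoints (single points have measure 0).
So m(E) = sum_i (b_i - a_i).
  I_1 has length 1/2 - (-1) = 3/2.
  I_2 has length 4 - 2 = 2.
  I_3 has length 6 - 5 = 1.
Summing:
  m(E) = 3/2 + 2 + 1 = 9/2.

9/2


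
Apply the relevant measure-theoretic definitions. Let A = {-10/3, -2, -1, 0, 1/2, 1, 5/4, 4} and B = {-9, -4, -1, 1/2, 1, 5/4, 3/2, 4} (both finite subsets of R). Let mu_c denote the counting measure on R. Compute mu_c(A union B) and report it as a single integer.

Counting measure on a finite set equals cardinality. By inclusion-exclusion, |A union B| = |A| + |B| - |A cap B|.
|A| = 8, |B| = 8, |A cap B| = 5.
So mu_c(A union B) = 8 + 8 - 5 = 11.

11


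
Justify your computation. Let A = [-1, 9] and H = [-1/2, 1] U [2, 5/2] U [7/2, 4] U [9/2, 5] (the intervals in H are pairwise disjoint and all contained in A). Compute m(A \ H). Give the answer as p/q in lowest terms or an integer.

The ambient interval has length m(A) = 9 - (-1) = 10.
Since the holes are disjoint and sit inside A, by finite additivity
  m(H) = sum_i (b_i - a_i), and m(A \ H) = m(A) - m(H).
Computing the hole measures:
  m(H_1) = 1 - (-1/2) = 3/2.
  m(H_2) = 5/2 - 2 = 1/2.
  m(H_3) = 4 - 7/2 = 1/2.
  m(H_4) = 5 - 9/2 = 1/2.
Summed: m(H) = 3/2 + 1/2 + 1/2 + 1/2 = 3.
So m(A \ H) = 10 - 3 = 7.

7


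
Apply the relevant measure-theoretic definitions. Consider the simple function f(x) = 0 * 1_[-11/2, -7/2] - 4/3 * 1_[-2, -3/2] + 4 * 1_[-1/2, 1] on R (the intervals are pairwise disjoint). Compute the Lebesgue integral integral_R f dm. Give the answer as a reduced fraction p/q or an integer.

For a simple function f = sum_i c_i * 1_{A_i} with disjoint A_i,
  integral f dm = sum_i c_i * m(A_i).
Lengths of the A_i:
  m(A_1) = -7/2 - (-11/2) = 2.
  m(A_2) = -3/2 - (-2) = 1/2.
  m(A_3) = 1 - (-1/2) = 3/2.
Contributions c_i * m(A_i):
  (0) * (2) = 0.
  (-4/3) * (1/2) = -2/3.
  (4) * (3/2) = 6.
Total: 0 - 2/3 + 6 = 16/3.

16/3


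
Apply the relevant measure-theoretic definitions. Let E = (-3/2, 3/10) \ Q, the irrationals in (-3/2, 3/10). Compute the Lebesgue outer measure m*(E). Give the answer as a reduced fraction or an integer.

The interval I = (-3/2, 3/10) has m(I) = 3/10 - (-3/2) = 9/5 (endpoints are measure-zero, so open/closed/half-open agree). Write I = (I cap Q) u (I \ Q). The rationals in I are countable, so m*(I cap Q) = 0 (cover each rational by intervals whose total length is arbitrarily small). By countable subadditivity m*(I) <= m*(I cap Q) + m*(I \ Q), hence m*(I \ Q) >= m(I) = 9/5. The reverse inequality m*(I \ Q) <= m*(I) = 9/5 is trivial since (I \ Q) is a subset of I. Therefore m*(I \ Q) = 9/5.

9/5


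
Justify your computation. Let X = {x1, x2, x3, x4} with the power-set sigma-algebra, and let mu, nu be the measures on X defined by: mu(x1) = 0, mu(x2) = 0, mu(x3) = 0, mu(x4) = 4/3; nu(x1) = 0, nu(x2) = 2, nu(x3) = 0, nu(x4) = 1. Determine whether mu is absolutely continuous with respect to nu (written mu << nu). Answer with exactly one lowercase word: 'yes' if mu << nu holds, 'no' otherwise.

mu << nu means: every nu-null measurable set is also mu-null; equivalently, for every atom x, if nu({x}) = 0 then mu({x}) = 0.
Checking each atom:
  x1: nu = 0, mu = 0 -> consistent with mu << nu.
  x2: nu = 2 > 0 -> no constraint.
  x3: nu = 0, mu = 0 -> consistent with mu << nu.
  x4: nu = 1 > 0 -> no constraint.
No atom violates the condition. Therefore mu << nu.

yes


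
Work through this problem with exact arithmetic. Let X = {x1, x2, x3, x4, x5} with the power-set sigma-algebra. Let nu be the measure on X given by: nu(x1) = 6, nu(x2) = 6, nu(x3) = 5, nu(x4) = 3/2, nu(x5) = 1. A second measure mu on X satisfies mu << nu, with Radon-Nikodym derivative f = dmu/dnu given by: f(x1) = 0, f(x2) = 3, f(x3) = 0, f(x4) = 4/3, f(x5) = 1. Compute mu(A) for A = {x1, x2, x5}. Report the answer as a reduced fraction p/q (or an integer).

By the defining property of the Radon-Nikodym derivative, for every measurable set A,
  mu(A) = integral_A f dnu.
Since nu is a discrete measure concentrated on the atoms of X, the integral over A reduces to the sum
  mu(A) = sum_{x in A} f(x) * nu({x}).
Computing each term:
  x1: f(x1) * nu(x1) = 0 * 6 = 0.
  x2: f(x2) * nu(x2) = 3 * 6 = 18.
  x5: f(x5) * nu(x5) = 1 * 1 = 1.
Summing: mu(A) = 0 + 18 + 1 = 19.

19


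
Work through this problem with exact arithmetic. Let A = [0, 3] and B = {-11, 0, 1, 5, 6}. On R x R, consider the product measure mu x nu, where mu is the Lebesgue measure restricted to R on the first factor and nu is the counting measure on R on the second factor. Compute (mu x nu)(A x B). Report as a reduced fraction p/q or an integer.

For a measurable rectangle A x B, the product measure satisfies
  (mu x nu)(A x B) = mu(A) * nu(B).
  mu(A) = 3.
  nu(B) = 5.
  (mu x nu)(A x B) = 3 * 5 = 15.

15


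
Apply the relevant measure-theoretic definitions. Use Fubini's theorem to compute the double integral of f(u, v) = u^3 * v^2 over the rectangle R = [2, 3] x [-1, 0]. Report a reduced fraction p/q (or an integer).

f(u, v) is a tensor product of a function of u and a function of v, and both factors are bounded continuous (hence Lebesgue integrable) on the rectangle, so Fubini's theorem applies:
  integral_R f d(m x m) = (integral_a1^b1 u^3 du) * (integral_a2^b2 v^2 dv).
Inner integral in u: integral_{2}^{3} u^3 du = (3^4 - 2^4)/4
  = 65/4.
Inner integral in v: integral_{-1}^{0} v^2 dv = (0^3 - (-1)^3)/3
  = 1/3.
Product: (65/4) * (1/3) = 65/12.

65/12


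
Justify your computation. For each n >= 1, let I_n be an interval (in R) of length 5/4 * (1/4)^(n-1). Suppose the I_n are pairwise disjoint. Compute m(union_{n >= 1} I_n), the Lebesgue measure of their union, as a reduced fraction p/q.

By countable additivity of the Lebesgue measure on pairwise disjoint measurable sets,
  m(union_{n >= 1} I_n) = sum_{n >= 1} m(I_n) = sum_{n >= 1} a * r^(n-1),
  with a = 5/4 and r = 1/4.
Since 0 < r = 1/4 < 1, the geometric series converges:
  sum_{n >= 1} a * r^(n-1) = a / (1 - r).
  = 5/4 / (1 - 1/4)
  = 5/4 / (3/4)
  = 5/3.

5/3


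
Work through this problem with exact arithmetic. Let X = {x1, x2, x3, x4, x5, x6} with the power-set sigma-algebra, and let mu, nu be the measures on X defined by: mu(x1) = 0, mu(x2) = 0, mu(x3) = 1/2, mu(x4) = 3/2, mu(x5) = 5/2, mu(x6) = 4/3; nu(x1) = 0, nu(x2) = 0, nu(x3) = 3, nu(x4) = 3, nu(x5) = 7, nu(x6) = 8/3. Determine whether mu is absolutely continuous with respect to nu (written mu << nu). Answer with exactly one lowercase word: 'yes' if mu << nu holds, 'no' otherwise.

mu << nu means: every nu-null measurable set is also mu-null; equivalently, for every atom x, if nu({x}) = 0 then mu({x}) = 0.
Checking each atom:
  x1: nu = 0, mu = 0 -> consistent with mu << nu.
  x2: nu = 0, mu = 0 -> consistent with mu << nu.
  x3: nu = 3 > 0 -> no constraint.
  x4: nu = 3 > 0 -> no constraint.
  x5: nu = 7 > 0 -> no constraint.
  x6: nu = 8/3 > 0 -> no constraint.
No atom violates the condition. Therefore mu << nu.

yes


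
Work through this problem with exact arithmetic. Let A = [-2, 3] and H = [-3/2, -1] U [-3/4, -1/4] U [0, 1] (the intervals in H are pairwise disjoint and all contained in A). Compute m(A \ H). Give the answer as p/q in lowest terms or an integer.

The ambient interval has length m(A) = 3 - (-2) = 5.
Since the holes are disjoint and sit inside A, by finite additivity
  m(H) = sum_i (b_i - a_i), and m(A \ H) = m(A) - m(H).
Computing the hole measures:
  m(H_1) = -1 - (-3/2) = 1/2.
  m(H_2) = -1/4 - (-3/4) = 1/2.
  m(H_3) = 1 - 0 = 1.
Summed: m(H) = 1/2 + 1/2 + 1 = 2.
So m(A \ H) = 5 - 2 = 3.

3


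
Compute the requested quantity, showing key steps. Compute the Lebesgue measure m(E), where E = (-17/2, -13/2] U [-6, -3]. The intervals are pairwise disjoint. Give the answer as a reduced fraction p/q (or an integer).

For pairwise disjoint intervals, m(union_i I_i) = sum_i m(I_i),
and m is invariant under swapping open/closed endpoints (single points have measure 0).
So m(E) = sum_i (b_i - a_i).
  I_1 has length -13/2 - (-17/2) = 2.
  I_2 has length -3 - (-6) = 3.
Summing:
  m(E) = 2 + 3 = 5.

5


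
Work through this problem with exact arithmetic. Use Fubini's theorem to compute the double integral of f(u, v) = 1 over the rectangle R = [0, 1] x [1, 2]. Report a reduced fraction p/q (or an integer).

f(u, v) is a tensor product of a function of u and a function of v, and both factors are bounded continuous (hence Lebesgue integrable) on the rectangle, so Fubini's theorem applies:
  integral_R f d(m x m) = (integral_a1^b1 1 du) * (integral_a2^b2 1 dv).
Inner integral in u: integral_{0}^{1} 1 du = (1^1 - 0^1)/1
  = 1.
Inner integral in v: integral_{1}^{2} 1 dv = (2^1 - 1^1)/1
  = 1.
Product: (1) * (1) = 1.

1
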